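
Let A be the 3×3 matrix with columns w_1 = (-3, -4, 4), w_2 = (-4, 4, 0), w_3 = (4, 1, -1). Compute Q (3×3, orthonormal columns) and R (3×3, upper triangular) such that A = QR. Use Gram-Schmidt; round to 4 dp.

Q = [[-0.4685, -0.7635, 0.4444], [-0.6247, 0.6420, 0.4444], [0.6247, 0.0694, 0.7778]], R = [[6.4031, -0.6247, -3.1235], [0.0000, 5.6223, -2.4814], [0.0000, 0.0000, 1.4444]]

w_1 = (-3, -4, 4); ‖w_1‖ = 6.4031, so e_1 = (-0.4685, -0.6247, 0.6247).
e_1·w_2 = (-0.4685)·(-4) + (-0.6247)·4 + 0.6247·0 = -0.6247.
u_2 = w_2 + 0.6247·e_1 = (-4.2927, 3.6098, 0.3902).
‖u_2‖ = 5.6223, so e_2 = (-0.7635, 0.6420, 0.0694).
e_1·w_3 = (-0.4685)·4 + (-0.6247)·1 + 0.6247·(-1) = -3.1235; e_2·w_3 = (-0.7635)·4 + 0.6420·1 + 0.0694·(-1) = -2.4814.
u_3 = w_3 + 3.1235·e_1 + 2.4814·e_2 = (0.6420, 0.6420, 1.1235).
‖u_3‖ = 1.4444, so e_3 = (0.4444, 0.4444, 0.7778).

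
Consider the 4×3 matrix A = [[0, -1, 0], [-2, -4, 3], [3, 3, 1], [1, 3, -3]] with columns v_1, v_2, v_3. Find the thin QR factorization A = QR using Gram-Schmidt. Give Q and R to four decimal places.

Q = [[0.0000, -0.3944, -0.9096], [-0.5345, -0.4507, 0.2894], [0.8018, -0.5071, 0.2481], [0.2673, 0.6198, -0.1654]], R = [[3.7417, 5.3452, -1.6036], [0.0000, 2.5355, -3.7187], [0.0000, 0.0000, 1.6125]]

v_1 = (0, -2, 3, 1); ‖v_1‖ = 3.7417, so e_1 = (0.0000, -0.5345, 0.8018, 0.2673).
e_1·v_2 = 0.0000·(-1) + (-0.5345)·(-4) + 0.8018·3 + 0.2673·3 = 5.3452.
u_2 = v_2 − 5.3452·e_1 = (-1.0000, -1.1429, -1.2857, 1.5714).
‖u_2‖ = 2.5355, so e_2 = (-0.3944, -0.4507, -0.5071, 0.6198).
e_1·v_3 = 0.0000·0 + (-0.5345)·3 + 0.8018·1 + 0.2673·(-3) = -1.6036; e_2·v_3 = (-0.3944)·0 + (-0.4507)·3 + (-0.5071)·1 + 0.6198·(-3) = -3.7187.
u_3 = v_3 + 1.6036·e_1 + 3.7187·e_2 = (-1.4667, 0.4667, 0.4000, -0.2667).
‖u_3‖ = 1.6125, so e_3 = (-0.9096, 0.2894, 0.2481, -0.1654).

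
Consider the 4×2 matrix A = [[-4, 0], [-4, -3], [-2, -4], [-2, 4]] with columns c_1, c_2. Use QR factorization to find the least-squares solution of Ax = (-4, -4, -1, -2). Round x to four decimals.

x = (0.9773, -0.0909)

c_1 = (-4, -4, -2, -2); ‖c_1‖ = 6.3246, so q_1 = (-0.6325, -0.6325, -0.3162, -0.3162).
q_1·c_2 = (-0.6325)·0 + (-0.6325)·(-3) + (-0.3162)·(-4) + (-0.3162)·4 = 1.8974.
u_2 = c_2 − 1.8974·q_1 = (1.2000, -1.8000, -3.4000, 4.6000).
‖u_2‖ = 6.1156, so q_2 = (0.1962, -0.2943, -0.5560, 0.7522).
Qᵀb = (6.0083, -0.5560).
Back-substitute: x_2 = -0.5560/6.1156 = -0.0909.
x_1 = (6.0083 − 1.8974·(-0.0909))/6.3246 = 0.9773.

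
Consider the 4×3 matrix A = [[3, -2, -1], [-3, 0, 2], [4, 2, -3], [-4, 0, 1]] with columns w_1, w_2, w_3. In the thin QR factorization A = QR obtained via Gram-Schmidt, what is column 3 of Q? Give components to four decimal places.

q_1 = w_1/‖w_1‖ = (3, -3, 4, -4)/7.0711 = (0.4243, -0.4243, 0.5657, -0.5657).
r_{12} = q_1·w_2 = 0.2828.
u_2 = w_2 − 0.2828·q_1 = (-2.1200, 0.1200, 1.8400, 0.1600).
‖u_2‖ = 2.8142, so q_2 = (-0.7533, 0.0426, 0.6538, 0.0569).
r_{13} = q_1·w_3 = -3.5355; r_{23} = q_2·w_3 = -1.0660.
u_3 = w_3 + 3.5355·q_1 + 1.0660·q_2 = (-0.3030, 0.5455, -0.3030, -0.9394).
‖u_3‖ = 1.1677, so q_3 = (-0.2595, 0.4671, -0.2595, -0.8044).

q_3 = (-0.2595, 0.4671, -0.2595, -0.8044)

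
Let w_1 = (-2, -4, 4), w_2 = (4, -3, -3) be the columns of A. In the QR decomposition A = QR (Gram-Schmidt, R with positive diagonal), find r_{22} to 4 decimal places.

w_1 = (-2, -4, 4); ‖w_1‖ = 6.0000, so q_1 = (-0.3333, -0.6667, 0.6667).
q_1·w_2 = (-0.3333)·4 + (-0.6667)·(-3) + 0.6667·(-3) = -1.3333.
u_2 = w_2 + 1.3333·q_1 = (3.5556, -3.8889, -2.1111).
r_{22} = ‖u_2‖ = 5.6765.

r_{22} = 5.6765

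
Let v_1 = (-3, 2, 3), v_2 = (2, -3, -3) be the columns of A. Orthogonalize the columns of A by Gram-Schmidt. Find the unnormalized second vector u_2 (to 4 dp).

u_2 = (-0.8636, -1.0909, -0.1364)

e_1 = v_1/‖v_1‖ = (-3, 2, 3)/4.6904 = (-0.6396, 0.4264, 0.6396).
r_{12} = e_1·v_2 = -4.4772.
u_2 = v_2 + 4.4772·e_1 = (-0.8636, -1.0909, -0.1364).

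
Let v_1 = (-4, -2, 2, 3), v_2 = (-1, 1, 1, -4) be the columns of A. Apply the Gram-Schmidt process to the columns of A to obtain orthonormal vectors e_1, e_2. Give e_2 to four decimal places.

e_2 = (-0.4769, 0.1247, 0.3595, -0.7923)

e_1 = v_1/‖v_1‖ = (-4, -2, 2, 3)/5.7446 = (-0.6963, -0.3482, 0.3482, 0.5222).
r_{12} = e_1·v_2 = -1.3926.
u_2 = v_2 + 1.3926·e_1 = (-1.9697, 0.5152, 1.4848, -3.2727).
‖u_2‖ = 4.1304, so e_2 = (-0.4769, 0.1247, 0.3595, -0.7923).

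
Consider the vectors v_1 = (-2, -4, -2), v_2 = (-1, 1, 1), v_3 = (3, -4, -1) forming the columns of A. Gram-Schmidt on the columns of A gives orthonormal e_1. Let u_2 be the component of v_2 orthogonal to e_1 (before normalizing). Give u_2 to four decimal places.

u_2 = (-1.3333, 0.3333, 0.6667)

v_1 = (-2, -4, -2); ‖v_1‖ = 4.8990, so e_1 = (-0.4082, -0.8165, -0.4082).
e_1·v_2 = (-0.4082)·(-1) + (-0.8165)·1 + (-0.4082)·1 = -0.8165.
u_2 = v_2 + 0.8165·e_1 = (-1.3333, 0.3333, 0.6667).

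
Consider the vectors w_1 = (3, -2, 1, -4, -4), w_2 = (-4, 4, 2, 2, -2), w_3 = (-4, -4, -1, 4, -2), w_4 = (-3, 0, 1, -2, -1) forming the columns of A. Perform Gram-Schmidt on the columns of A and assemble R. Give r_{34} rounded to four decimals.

w_1 = (3, -2, 1, -4, -4); ‖w_1‖ = 6.7823, so q_1 = (0.4423, -0.2949, 0.1474, -0.5898, -0.5898).
q_1·w_2 = 0.4423·(-4) + (-0.2949)·4 + 0.1474·2 + (-0.5898)·2 + (-0.5898)·(-2) = -2.6540.
u_2 = w_2 + 2.6540·q_1 = (-2.8261, 3.2174, 2.3913, 0.4348, -3.5652).
‖u_2‖ = 6.0792, so q_2 = (-0.4649, 0.5292, 0.3934, 0.0715, -0.5865).
q_1·w_3 = 0.4423·(-4) + (-0.2949)·(-4) + 0.1474·(-1) + (-0.5898)·4 + (-0.5898)·(-2) = -1.9167; q_2·w_3 = (-0.4649)·(-4) + 0.5292·(-4) + 0.3934·(-1) + 0.0715·4 + (-0.5865)·(-2) = 0.8082.
u_3 = w_3 + 1.9167·q_1 − 0.8082·q_2 = (-2.7765, -4.9929, -1.0353, 2.8118, -2.6565).
‖u_3‖ = 6.9766, so q_3 = (-0.3980, -0.7157, -0.1484, 0.4030, -0.3808).
r_{34} = q_3·w_4 = 0.6202.

r_{34} = 0.6202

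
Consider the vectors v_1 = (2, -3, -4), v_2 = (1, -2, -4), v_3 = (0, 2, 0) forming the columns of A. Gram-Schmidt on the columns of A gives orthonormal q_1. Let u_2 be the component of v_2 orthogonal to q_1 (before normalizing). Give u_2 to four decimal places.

u_2 = (-0.6552, 0.4828, -0.6897)

q_1 = v_1/‖v_1‖ = (2, -3, -4)/5.3852 = (0.3714, -0.5571, -0.7428).
r_{12} = q_1·v_2 = 4.4567.
u_2 = v_2 − 4.4567·q_1 = (-0.6552, 0.4828, -0.6897).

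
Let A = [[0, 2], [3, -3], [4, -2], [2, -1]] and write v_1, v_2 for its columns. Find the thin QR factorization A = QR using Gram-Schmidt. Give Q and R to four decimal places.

v_1 = (0, 3, 4, 2); ‖v_1‖ = 5.3852, so e_1 = (0.0000, 0.5571, 0.7428, 0.3714).
e_1·v_2 = 0.0000·2 + 0.5571·(-3) + 0.7428·(-2) + 0.3714·(-1) = -3.5282.
u_2 = v_2 + 3.5282·e_1 = (2.0000, -1.0345, 0.6207, 0.3103).
‖u_2‖ = 2.3562, so e_2 = (0.8488, -0.4390, 0.2634, 0.1317).

Q = [[0.0000, 0.8488], [0.5571, -0.4390], [0.7428, 0.2634], [0.3714, 0.1317]], R = [[5.3852, -3.5282], [0.0000, 2.3562]]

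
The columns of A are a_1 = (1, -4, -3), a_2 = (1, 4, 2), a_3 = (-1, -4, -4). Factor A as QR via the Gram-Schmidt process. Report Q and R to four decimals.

Q = [[0.1961, 0.8995, -0.3904], [-0.7845, 0.3828, 0.4880], [-0.5883, -0.2105, -0.7807]], R = [[5.0990, -4.1184, 5.2951], [0.0000, 2.0096, -1.5885], [0.0000, 0.0000, 1.5614]]

a_1 = (1, -4, -3); ‖a_1‖ = 5.0990, so e_1 = (0.1961, -0.7845, -0.5883).
e_1·a_2 = 0.1961·1 + (-0.7845)·4 + (-0.5883)·2 = -4.1184.
u_2 = a_2 + 4.1184·e_1 = (1.8077, 0.7692, -0.4231).
‖u_2‖ = 2.0096, so e_2 = (0.8995, 0.3828, -0.2105).
e_1·a_3 = 0.1961·(-1) + (-0.7845)·(-4) + (-0.5883)·(-4) = 5.2951; e_2·a_3 = 0.8995·(-1) + 0.3828·(-4) + (-0.2105)·(-4) = -1.5885.
u_3 = a_3 − 5.2951·e_1 + 1.5885·e_2 = (-0.6095, 0.7619, -1.2190).
‖u_3‖ = 1.5614, so e_3 = (-0.3904, 0.4880, -0.7807).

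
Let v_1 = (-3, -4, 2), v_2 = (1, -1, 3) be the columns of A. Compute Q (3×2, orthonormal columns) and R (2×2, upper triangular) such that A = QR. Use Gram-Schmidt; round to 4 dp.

Q = [[-0.5571, 0.5651], [-0.7428, -0.0113], [0.3714, 0.8250]], R = [[5.3852, 1.2999], [0.0000, 3.0513]]

v_1 = (-3, -4, 2); ‖v_1‖ = 5.3852, so q_1 = (-0.5571, -0.7428, 0.3714).
q_1·v_2 = (-0.5571)·1 + (-0.7428)·(-1) + 0.3714·3 = 1.2999.
u_2 = v_2 − 1.2999·q_1 = (1.7241, -0.0345, 2.5172).
‖u_2‖ = 3.0513, so q_2 = (0.5651, -0.0113, 0.8250).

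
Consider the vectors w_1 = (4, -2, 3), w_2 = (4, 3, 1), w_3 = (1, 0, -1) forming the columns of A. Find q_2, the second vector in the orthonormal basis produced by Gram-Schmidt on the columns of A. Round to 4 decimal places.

q_1 = w_1/‖w_1‖ = (4, -2, 3)/5.3852 = (0.7428, -0.3714, 0.5571).
r_{12} = q_1·w_2 = 2.4140.
u_2 = w_2 − 2.4140·q_1 = (2.2069, 3.8966, -0.3448).
‖u_2‖ = 4.4914, so q_2 = (0.4914, 0.8676, -0.0768).

q_2 = (0.4914, 0.8676, -0.0768)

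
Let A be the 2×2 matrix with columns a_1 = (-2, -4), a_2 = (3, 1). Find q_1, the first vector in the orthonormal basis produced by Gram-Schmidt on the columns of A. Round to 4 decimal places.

q_1 = (-0.4472, -0.8944)

q_1 = a_1/‖a_1‖ = (-2, -4)/4.4721 = (-0.4472, -0.8944).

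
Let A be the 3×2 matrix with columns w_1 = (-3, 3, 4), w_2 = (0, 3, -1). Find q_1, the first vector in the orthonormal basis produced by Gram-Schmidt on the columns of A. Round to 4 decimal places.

q_1 = w_1/‖w_1‖ = (-3, 3, 4)/5.8310 = (-0.5145, 0.5145, 0.6860).

q_1 = (-0.5145, 0.5145, 0.6860)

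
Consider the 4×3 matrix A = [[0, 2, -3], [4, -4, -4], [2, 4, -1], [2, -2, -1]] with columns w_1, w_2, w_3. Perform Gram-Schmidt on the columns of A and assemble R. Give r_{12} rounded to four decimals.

w_1 = (0, 4, 2, 2); ‖w_1‖ = 4.8990, so e_1 = (0.0000, 0.8165, 0.4082, 0.4082).
r_{12} = e_1·w_2 = -2.4495.

r_{12} = -2.4495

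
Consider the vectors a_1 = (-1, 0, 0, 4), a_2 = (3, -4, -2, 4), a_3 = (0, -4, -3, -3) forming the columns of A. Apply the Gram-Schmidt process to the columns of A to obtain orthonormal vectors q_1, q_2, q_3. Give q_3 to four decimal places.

q_3 = (-0.7130, -0.4673, -0.4915, -0.1782)

q_1 = a_1/‖a_1‖ = (-1, 0, 0, 4)/4.1231 = (-0.2425, 0.0000, 0.0000, 0.9701).
r_{12} = q_1·a_2 = 3.1530.
u_2 = a_2 − 3.1530·q_1 = (3.7647, -4.0000, -2.0000, 0.9412).
‖u_2‖ = 5.9210, so q_2 = (0.6358, -0.6756, -0.3378, 0.1590).
r_{13} = q_1·a_3 = -2.9104; r_{23} = q_2·a_3 = 3.2387.
u_3 = a_3 + 2.9104·q_1 − 3.2387·q_2 = (-2.7651, -1.8121, -1.9060, -0.6913).
‖u_3‖ = 3.8782, so q_3 = (-0.7130, -0.4673, -0.4915, -0.1782).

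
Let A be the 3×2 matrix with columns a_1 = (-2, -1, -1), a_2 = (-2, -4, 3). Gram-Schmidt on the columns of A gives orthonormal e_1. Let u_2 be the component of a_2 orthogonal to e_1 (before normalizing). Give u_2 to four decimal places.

u_2 = (-0.3333, -3.1667, 3.8333)

e_1 = a_1/‖a_1‖ = (-2, -1, -1)/2.4495 = (-0.8165, -0.4082, -0.4082).
r_{12} = e_1·a_2 = 2.0412.
u_2 = a_2 − 2.0412·e_1 = (-0.3333, -3.1667, 3.8333).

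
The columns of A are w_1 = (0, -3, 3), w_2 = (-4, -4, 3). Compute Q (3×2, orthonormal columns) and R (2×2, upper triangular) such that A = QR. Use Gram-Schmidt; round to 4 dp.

Q = [[0.0000, -0.9847], [-0.7071, -0.1231], [0.7071, -0.1231]], R = [[4.2426, 4.9497], [0.0000, 4.0620]]

w_1 = (0, -3, 3); ‖w_1‖ = 4.2426, so q_1 = (0.0000, -0.7071, 0.7071).
q_1·w_2 = 0.0000·(-4) + (-0.7071)·(-4) + 0.7071·3 = 4.9497.
u_2 = w_2 − 4.9497·q_1 = (-4.0000, -0.5000, -0.5000).
‖u_2‖ = 4.0620, so q_2 = (-0.9847, -0.1231, -0.1231).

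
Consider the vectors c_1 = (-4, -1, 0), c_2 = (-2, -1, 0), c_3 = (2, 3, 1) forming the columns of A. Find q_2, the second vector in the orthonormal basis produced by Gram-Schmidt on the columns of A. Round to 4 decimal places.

q_2 = (0.2425, -0.9701, 0.0000)

c_1 = (-4, -1, 0); ‖c_1‖ = 4.1231, so q_1 = (-0.9701, -0.2425, 0.0000).
q_1·c_2 = (-0.9701)·(-2) + (-0.2425)·(-1) + 0.0000·0 = 2.1828.
u_2 = c_2 − 2.1828·q_1 = (0.1176, -0.4706, 0.0000).
‖u_2‖ = 0.4851, so q_2 = (0.2425, -0.9701, 0.0000).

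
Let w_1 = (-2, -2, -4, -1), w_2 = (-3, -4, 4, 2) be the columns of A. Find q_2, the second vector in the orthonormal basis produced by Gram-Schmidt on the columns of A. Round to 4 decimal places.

q_1 = w_1/‖w_1‖ = (-2, -2, -4, -1)/5.0000 = (-0.4000, -0.4000, -0.8000, -0.2000).
r_{12} = q_1·w_2 = -0.8000.
u_2 = w_2 + 0.8000·q_1 = (-3.3200, -4.3200, 3.3600, 1.8400).
‖u_2‖ = 6.6603, so q_2 = (-0.4985, -0.6486, 0.5045, 0.2763).

q_2 = (-0.4985, -0.6486, 0.5045, 0.2763)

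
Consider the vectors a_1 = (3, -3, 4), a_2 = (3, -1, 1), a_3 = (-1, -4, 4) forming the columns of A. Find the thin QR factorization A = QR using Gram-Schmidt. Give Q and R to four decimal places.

a_1 = (3, -3, 4); ‖a_1‖ = 5.8310, so q_1 = (0.5145, -0.5145, 0.6860).
q_1·a_2 = 0.5145·3 + (-0.5145)·(-1) + 0.6860·1 = 2.7440.
u_2 = a_2 − 2.7440·q_1 = (1.5882, 0.4118, -0.8824).
‖u_2‖ = 1.8630, so q_2 = (0.8525, 0.2210, -0.4736).
q_1·a_3 = 0.5145·(-1) + (-0.5145)·(-4) + 0.6860·4 = 4.2875; q_2·a_3 = 0.8525·(-1) + 0.2210·(-4) + (-0.4736)·4 = -3.6312.
u_3 = a_3 − 4.2875·q_1 + 3.6312·q_2 = (-0.1102, -0.9915, -0.6610).
‖u_3‖ = 1.1967, so q_3 = (-0.0921, -0.8285, -0.5523).

Q = [[0.5145, 0.8525, -0.0921], [-0.5145, 0.2210, -0.8285], [0.6860, -0.4736, -0.5523]], R = [[5.8310, 2.7440, 4.2875], [0.0000, 1.8630, -3.6312], [0.0000, 0.0000, 1.1967]]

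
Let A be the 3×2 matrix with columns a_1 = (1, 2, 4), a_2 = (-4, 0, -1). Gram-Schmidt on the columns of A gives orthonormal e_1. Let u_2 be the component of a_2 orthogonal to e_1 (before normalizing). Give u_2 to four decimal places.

a_1 = (1, 2, 4); ‖a_1‖ = 4.5826, so e_1 = (0.2182, 0.4364, 0.8729).
e_1·a_2 = 0.2182·(-4) + 0.4364·0 + 0.8729·(-1) = -1.7457.
u_2 = a_2 + 1.7457·e_1 = (-3.6190, 0.7619, 0.5238).

u_2 = (-3.6190, 0.7619, 0.5238)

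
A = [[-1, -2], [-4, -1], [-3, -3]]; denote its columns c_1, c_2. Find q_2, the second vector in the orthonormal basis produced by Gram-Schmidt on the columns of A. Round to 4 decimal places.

c_1 = (-1, -4, -3); ‖c_1‖ = 5.0990, so q_1 = (-0.1961, -0.7845, -0.5883).
q_1·c_2 = (-0.1961)·(-2) + (-0.7845)·(-1) + (-0.5883)·(-3) = 2.9417.
u_2 = c_2 − 2.9417·q_1 = (-1.4231, 1.3077, -1.2692).
‖u_2‖ = 2.3122, so q_2 = (-0.6155, 0.5656, -0.5489).

q_2 = (-0.6155, 0.5656, -0.5489)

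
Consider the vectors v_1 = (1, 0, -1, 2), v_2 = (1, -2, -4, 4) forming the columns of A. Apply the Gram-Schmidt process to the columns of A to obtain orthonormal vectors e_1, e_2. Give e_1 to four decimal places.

v_1 = (1, 0, -1, 2); ‖v_1‖ = 2.4495, so e_1 = (0.4082, 0.0000, -0.4082, 0.8165).

e_1 = (0.4082, 0.0000, -0.4082, 0.8165)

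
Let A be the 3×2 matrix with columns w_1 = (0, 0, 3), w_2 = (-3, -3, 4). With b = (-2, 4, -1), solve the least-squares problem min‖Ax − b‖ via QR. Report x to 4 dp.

e_1 = w_1/‖w_1‖ = (0, 0, 3)/3.0000 = (0.0000, 0.0000, 1.0000).
r_{12} = e_1·w_2 = 4.0000.
u_2 = w_2 − 4.0000·e_1 = (-3.0000, -3.0000, 0.0000).
‖u_2‖ = 4.2426, so e_2 = (-0.7071, -0.7071, 0.0000).
Qᵀb = (-1.0000, -1.4142).
Back-substitute: x_2 = -1.4142/4.2426 = -0.3333.
x_1 = (-1.0000 − 4.0000·(-0.3333))/3.0000 = 0.1111.

x = (0.1111, -0.3333)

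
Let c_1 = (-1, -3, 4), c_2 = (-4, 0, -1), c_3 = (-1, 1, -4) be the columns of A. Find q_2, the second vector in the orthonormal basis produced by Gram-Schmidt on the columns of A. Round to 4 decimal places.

q_1 = c_1/‖c_1‖ = (-1, -3, 4)/5.0990 = (-0.1961, -0.5883, 0.7845).
r_{12} = q_1·c_2 = 0.0000.
u_2 = c_2 + 0.0000·q_1 = (-4.0000, 0.0000, -1.0000).
‖u_2‖ = 4.1231, so q_2 = (-0.9701, 0.0000, -0.2425).

q_2 = (-0.9701, 0.0000, -0.2425)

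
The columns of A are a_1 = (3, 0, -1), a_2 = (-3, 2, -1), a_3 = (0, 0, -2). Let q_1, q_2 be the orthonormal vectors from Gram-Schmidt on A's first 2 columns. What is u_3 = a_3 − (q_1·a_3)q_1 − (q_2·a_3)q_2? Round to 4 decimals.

a_1 = (3, 0, -1); ‖a_1‖ = 3.1623, so q_1 = (0.9487, 0.0000, -0.3162).
q_1·a_2 = 0.9487·(-3) + 0.0000·2 + (-0.3162)·(-1) = -2.5298.
u_2 = a_2 + 2.5298·q_1 = (-0.6000, 2.0000, -1.8000).
‖u_2‖ = 2.7568, so q_2 = (-0.2176, 0.7255, -0.6529).
q_1·a_3 = 0.9487·0 + 0.0000·0 + (-0.3162)·(-2) = 0.6325; q_2·a_3 = (-0.2176)·0 + 0.7255·0 + (-0.6529)·(-2) = 1.3059.
u_3 = a_3 − 0.6325·q_1 − 1.3059·q_2 = (-0.3158, -0.9474, -0.9474).

u_3 = (-0.3158, -0.9474, -0.9474)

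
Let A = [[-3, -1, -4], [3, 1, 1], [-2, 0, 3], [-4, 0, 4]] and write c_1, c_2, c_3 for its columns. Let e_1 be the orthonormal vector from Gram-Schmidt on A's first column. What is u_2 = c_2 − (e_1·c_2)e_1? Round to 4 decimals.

e_1 = c_1/‖c_1‖ = (-3, 3, -2, -4)/6.1644 = (-0.4867, 0.4867, -0.3244, -0.6489).
r_{12} = e_1·c_2 = 0.9733.
u_2 = c_2 − 0.9733·e_1 = (-0.5263, 0.5263, 0.3158, 0.6316).

u_2 = (-0.5263, 0.5263, 0.3158, 0.6316)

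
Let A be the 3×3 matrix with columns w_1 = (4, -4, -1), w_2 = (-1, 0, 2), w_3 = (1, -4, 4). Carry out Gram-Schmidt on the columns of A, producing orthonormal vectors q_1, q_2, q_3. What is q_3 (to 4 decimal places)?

q_3 = (-0.7044, -0.6163, -0.3522)

q_1 = w_1/‖w_1‖ = (4, -4, -1)/5.7446 = (0.6963, -0.6963, -0.1741).
r_{12} = q_1·w_2 = -1.0445.
u_2 = w_2 + 1.0445·q_1 = (-0.2727, -0.7273, 1.8182).
‖u_2‖ = 1.9771, so q_2 = (-0.1379, -0.3678, 0.9196).
r_{13} = q_1·w_3 = 2.7852; r_{23} = q_2·w_3 = 5.0118.
u_3 = w_3 − 2.7852·q_1 − 5.0118·q_2 = (-0.2481, -0.2171, -0.1240).
‖u_3‖ = 0.3522, so q_3 = (-0.7044, -0.6163, -0.3522).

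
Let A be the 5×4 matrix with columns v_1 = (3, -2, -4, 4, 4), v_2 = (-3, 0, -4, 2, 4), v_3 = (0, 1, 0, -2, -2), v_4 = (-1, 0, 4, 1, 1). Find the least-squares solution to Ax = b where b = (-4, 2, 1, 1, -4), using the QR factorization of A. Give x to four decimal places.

e_1 = v_1/‖v_1‖ = (3, -2, -4, 4, 4)/7.8102 = (0.3841, -0.2561, -0.5121, 0.5121, 0.5121).
r_{12} = e_1·v_2 = 3.9691.
u_2 = v_2 − 3.9691·e_1 = (-4.5246, 1.0164, -1.9672, -0.0328, 1.9672).
‖u_2‖ = 5.4079, so e_2 = (-0.8367, 0.1879, -0.3638, -0.0061, 0.3638).
r_{13} = e_1·v_3 = -2.3047; r_{23} = e_2·v_3 = -0.5275.
u_3 = v_3 + 2.3047·e_1 + 0.5275·e_2 = (0.4439, 0.5090, -1.3722, -0.8229, -0.6278).
‖u_3‖ = 1.8467, so e_3 = (0.2404, 0.2756, -0.7431, -0.4456, -0.3400).
r_{14} = e_1·v_4 = -1.4084; r_{24} = e_2·v_4 = -0.2607; r_{34} = e_3·v_4 = -3.9982.
u_4 = v_4 + 1.4084·e_1 + 0.2607·e_2 + 3.9982·e_3 = (0.2840, 0.7903, 0.2130, -0.0618, 0.4569).
‖u_4‖ = 0.9814, so e_4 = (0.2894, 0.8052, 0.2171, -0.0630, 0.4656).
Qᵀb = (-4.0972, 1.8976, -0.2392, -1.2554).
Back-substitute: x_4 = -1.2554/0.9814 = -1.2792.
x_3 = (-0.2392 + 3.9982·(-1.2792))/1.8467 = -2.8990.
x_2 = (1.8976 + 0.5275·(-2.8990) + 0.2607·(-1.2792))/5.4079 = 0.0065.
x_1 = (-4.0972 − 3.9691·0.0065 + 2.3047·(-2.8990) + 1.4084·(-1.2792))/7.8102 = -1.6140.

x = (-1.6140, 0.0065, -2.8990, -1.2792)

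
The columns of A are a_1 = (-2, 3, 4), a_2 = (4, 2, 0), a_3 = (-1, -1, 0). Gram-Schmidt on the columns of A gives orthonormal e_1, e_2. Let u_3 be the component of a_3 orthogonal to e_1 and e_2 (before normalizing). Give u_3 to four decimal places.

a_1 = (-2, 3, 4); ‖a_1‖ = 5.3852, so e_1 = (-0.3714, 0.5571, 0.7428).
e_1·a_2 = (-0.3714)·4 + 0.5571·2 + 0.7428·0 = -0.3714.
u_2 = a_2 + 0.3714·e_1 = (3.8621, 2.2069, 0.2759).
‖u_2‖ = 4.4567, so e_2 = (0.8666, 0.4952, 0.0619).
e_1·a_3 = (-0.3714)·(-1) + 0.5571·(-1) + 0.7428·0 = -0.1857; e_2·a_3 = 0.8666·(-1) + 0.4952·(-1) + 0.0619·0 = -1.3618.
u_3 = a_3 + 0.1857·e_1 + 1.3618·e_2 = (0.1111, -0.2222, 0.2222).

u_3 = (0.1111, -0.2222, 0.2222)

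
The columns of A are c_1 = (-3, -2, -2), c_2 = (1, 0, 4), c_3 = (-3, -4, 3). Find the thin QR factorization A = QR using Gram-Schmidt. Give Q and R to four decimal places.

e_1 = c_1/‖c_1‖ = (-3, -2, -2)/4.1231 = (-0.7276, -0.4851, -0.4851).
r_{12} = e_1·c_2 = -2.6679.
u_2 = c_2 + 2.6679·e_1 = (-0.9412, -1.2941, 2.7059).
‖u_2‖ = 3.1436, so e_2 = (-0.2994, -0.4117, 0.8608).
r_{13} = e_1·c_3 = 2.6679; r_{23} = e_2·c_3 = 5.1271.
u_3 = c_3 − 2.6679·e_1 − 5.1271·e_2 = (0.4762, -0.5952, -0.1190).
‖u_3‖ = 0.7715, so e_3 = (0.6172, -0.7715, -0.1543).

Q = [[-0.7276, -0.2994, 0.6172], [-0.4851, -0.4117, -0.7715], [-0.4851, 0.8608, -0.1543]], R = [[4.1231, -2.6679, 2.6679], [0.0000, 3.1436, 5.1271], [0.0000, 0.0000, 0.7715]]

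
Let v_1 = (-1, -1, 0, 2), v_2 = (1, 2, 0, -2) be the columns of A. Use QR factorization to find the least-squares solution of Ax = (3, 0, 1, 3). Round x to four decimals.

x = (1.2000, 0.6000)

v_1 = (-1, -1, 0, 2); ‖v_1‖ = 2.4495, so q_1 = (-0.4082, -0.4082, 0.0000, 0.8165).
q_1·v_2 = (-0.4082)·1 + (-0.4082)·2 + 0.0000·0 + 0.8165·(-2) = -2.8577.
u_2 = v_2 + 2.8577·q_1 = (-0.1667, 0.8333, 0.0000, 0.3333).
‖u_2‖ = 0.9129, so q_2 = (-0.1826, 0.9129, 0.0000, 0.3651).
Qᵀb = (1.2247, 0.5477).
Back-substitute: x_2 = 0.5477/0.9129 = 0.6000.
x_1 = (1.2247 + 2.8577·0.6000)/2.4495 = 1.2000.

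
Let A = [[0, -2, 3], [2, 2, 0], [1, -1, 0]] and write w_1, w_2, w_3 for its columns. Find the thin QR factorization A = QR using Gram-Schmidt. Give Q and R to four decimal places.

Q = [[0.0000, -0.7454, 0.6667], [0.8944, 0.2981, 0.3333], [0.4472, -0.5963, -0.6667]], R = [[2.2361, 1.3416, 0.0000], [0.0000, 2.6833, -2.2361], [0.0000, 0.0000, 2.0000]]

w_1 = (0, 2, 1); ‖w_1‖ = 2.2361, so q_1 = (0.0000, 0.8944, 0.4472).
q_1·w_2 = 0.0000·(-2) + 0.8944·2 + 0.4472·(-1) = 1.3416.
u_2 = w_2 − 1.3416·q_1 = (-2.0000, 0.8000, -1.6000).
‖u_2‖ = 2.6833, so q_2 = (-0.7454, 0.2981, -0.5963).
q_1·w_3 = 0.0000·3 + 0.8944·0 + 0.4472·0 = 0.0000; q_2·w_3 = (-0.7454)·3 + 0.2981·0 + (-0.5963)·0 = -2.2361.
u_3 = w_3 + 0.0000·q_1 + 2.2361·q_2 = (1.3333, 0.6667, -1.3333).
‖u_3‖ = 2.0000, so q_3 = (0.6667, 0.3333, -0.6667).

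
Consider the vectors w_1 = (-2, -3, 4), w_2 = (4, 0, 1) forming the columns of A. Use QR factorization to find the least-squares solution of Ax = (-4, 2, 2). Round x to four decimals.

w_1 = (-2, -3, 4); ‖w_1‖ = 5.3852, so e_1 = (-0.3714, -0.5571, 0.7428).
e_1·w_2 = (-0.3714)·4 + (-0.5571)·0 + 0.7428·1 = -0.7428.
u_2 = w_2 + 0.7428·e_1 = (3.7241, -0.4138, 1.5517).
‖u_2‖ = 4.0556, so e_2 = (0.9183, -0.1020, 0.3826).
Qᵀb = (1.8570, -3.1119).
Back-substitute: x_2 = -3.1119/4.0556 = -0.7673.
x_1 = (1.8570 + 0.7428·(-0.7673))/5.3852 = 0.2390.

x = (0.2390, -0.7673)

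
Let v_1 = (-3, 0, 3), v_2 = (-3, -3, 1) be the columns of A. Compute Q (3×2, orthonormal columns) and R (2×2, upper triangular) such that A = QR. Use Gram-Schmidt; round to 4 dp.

q_1 = v_1/‖v_1‖ = (-3, 0, 3)/4.2426 = (-0.7071, 0.0000, 0.7071).
r_{12} = q_1·v_2 = 2.8284.
u_2 = v_2 − 2.8284·q_1 = (-1.0000, -3.0000, -1.0000).
‖u_2‖ = 3.3166, so q_2 = (-0.3015, -0.9045, -0.3015).

Q = [[-0.7071, -0.3015], [0.0000, -0.9045], [0.7071, -0.3015]], R = [[4.2426, 2.8284], [0.0000, 3.3166]]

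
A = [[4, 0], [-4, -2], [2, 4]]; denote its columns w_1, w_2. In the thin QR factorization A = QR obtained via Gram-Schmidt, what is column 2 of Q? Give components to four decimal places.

q_2 = (-0.4952, -0.0619, 0.8666)

q_1 = w_1/‖w_1‖ = (4, -4, 2)/6.0000 = (0.6667, -0.6667, 0.3333).
r_{12} = q_1·w_2 = 2.6667.
u_2 = w_2 − 2.6667·q_1 = (-1.7778, -0.2222, 3.1111).
‖u_2‖ = 3.5901, so q_2 = (-0.4952, -0.0619, 0.8666).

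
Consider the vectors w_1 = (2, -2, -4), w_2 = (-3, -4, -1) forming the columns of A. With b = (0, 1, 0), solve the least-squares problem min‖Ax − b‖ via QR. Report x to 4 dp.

x = (-0.0476, -0.1429)

e_1 = w_1/‖w_1‖ = (2, -2, -4)/4.8990 = (0.4082, -0.4082, -0.8165).
r_{12} = e_1·w_2 = 1.2247.
u_2 = w_2 − 1.2247·e_1 = (-3.5000, -3.5000, 0.0000).
‖u_2‖ = 4.9497, so e_2 = (-0.7071, -0.7071, 0.0000).
Qᵀb = (-0.4082, -0.7071).
Back-substitute: x_2 = -0.7071/4.9497 = -0.1429.
x_1 = (-0.4082 − 1.2247·(-0.1429))/4.8990 = -0.0476.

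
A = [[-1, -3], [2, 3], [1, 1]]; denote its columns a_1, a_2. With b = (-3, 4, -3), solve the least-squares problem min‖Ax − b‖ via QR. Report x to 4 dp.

x = (-2.0000, 2.0000)

e_1 = a_1/‖a_1‖ = (-1, 2, 1)/2.4495 = (-0.4082, 0.8165, 0.4082).
r_{12} = e_1·a_2 = 4.0825.
u_2 = a_2 − 4.0825·e_1 = (-1.3333, -0.3333, -0.6667).
‖u_2‖ = 1.5275, so e_2 = (-0.8729, -0.2182, -0.4364).
Qᵀb = (3.2660, 3.0551).
Back-substitute: x_2 = 3.0551/1.5275 = 2.0000.
x_1 = (3.2660 − 4.0825·2.0000)/2.4495 = -2.0000.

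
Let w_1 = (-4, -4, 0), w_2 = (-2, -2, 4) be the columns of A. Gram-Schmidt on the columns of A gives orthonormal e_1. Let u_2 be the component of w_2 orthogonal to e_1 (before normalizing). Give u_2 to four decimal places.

u_2 = (0.0000, 0.0000, 4.0000)

e_1 = w_1/‖w_1‖ = (-4, -4, 0)/5.6569 = (-0.7071, -0.7071, 0.0000).
r_{12} = e_1·w_2 = 2.8284.
u_2 = w_2 − 2.8284·e_1 = (0.0000, 0.0000, 4.0000).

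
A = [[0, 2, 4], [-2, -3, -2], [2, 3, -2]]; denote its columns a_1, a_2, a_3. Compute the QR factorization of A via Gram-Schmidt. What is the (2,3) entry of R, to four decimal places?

a_1 = (0, -2, 2); ‖a_1‖ = 2.8284, so q_1 = (0.0000, -0.7071, 0.7071).
q_1·a_2 = 0.0000·2 + (-0.7071)·(-3) + 0.7071·3 = 4.2426.
u_2 = a_2 − 4.2426·q_1 = (2.0000, 0.0000, 0.0000).
‖u_2‖ = 2.0000, so q_2 = (1.0000, 0.0000, 0.0000).
r_{23} = q_2·a_3 = 4.0000.

r_{23} = 4.0000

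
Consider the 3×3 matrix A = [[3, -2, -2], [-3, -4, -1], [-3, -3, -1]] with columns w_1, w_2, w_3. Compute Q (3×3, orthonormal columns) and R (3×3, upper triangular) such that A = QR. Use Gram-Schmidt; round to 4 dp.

q_1 = w_1/‖w_1‖ = (3, -3, -3)/5.1962 = (0.5774, -0.5774, -0.5774).
r_{12} = q_1·w_2 = 2.8868.
u_2 = w_2 − 2.8868·q_1 = (-3.6667, -2.3333, -1.3333).
‖u_2‖ = 4.5461, so q_2 = (-0.8066, -0.5133, -0.2933).
r_{13} = q_1·w_3 = 0.0000; r_{23} = q_2·w_3 = 2.4197.
u_3 = w_3 + 0.0000·q_1 − 2.4197·q_2 = (-0.0484, 0.2419, -0.2903).
‖u_3‖ = 0.3810, so q_3 = (-0.1270, 0.6350, -0.7620).

Q = [[0.5774, -0.8066, -0.1270], [-0.5774, -0.5133, 0.6350], [-0.5774, -0.2933, -0.7620]], R = [[5.1962, 2.8868, 0.0000], [0.0000, 4.5461, 2.4197], [0.0000, 0.0000, 0.3810]]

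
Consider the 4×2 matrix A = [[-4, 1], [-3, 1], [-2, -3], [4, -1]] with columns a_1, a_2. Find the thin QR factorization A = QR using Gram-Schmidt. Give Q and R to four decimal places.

Q = [[-0.5963, 0.1642], [-0.4472, 0.1971], [-0.2981, -0.9525], [0.5963, -0.1642]], R = [[6.7082, -0.7454], [0.0000, 3.3830]]

a_1 = (-4, -3, -2, 4); ‖a_1‖ = 6.7082, so q_1 = (-0.5963, -0.4472, -0.2981, 0.5963).
q_1·a_2 = (-0.5963)·1 + (-0.4472)·1 + (-0.2981)·(-3) + 0.5963·(-1) = -0.7454.
u_2 = a_2 + 0.7454·q_1 = (0.5556, 0.6667, -3.2222, -0.5556).
‖u_2‖ = 3.3830, so q_2 = (0.1642, 0.1971, -0.9525, -0.1642).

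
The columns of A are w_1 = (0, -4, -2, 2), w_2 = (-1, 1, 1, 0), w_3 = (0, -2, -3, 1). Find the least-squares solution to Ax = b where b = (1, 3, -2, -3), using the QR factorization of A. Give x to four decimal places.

q_1 = w_1/‖w_1‖ = (0, -4, -2, 2)/4.8990 = (0.0000, -0.8165, -0.4082, 0.4082).
r_{12} = q_1·w_2 = -1.2247.
u_2 = w_2 + 1.2247·q_1 = (-1.0000, 0.0000, 0.5000, 0.5000).
‖u_2‖ = 1.2247, so q_2 = (-0.8165, 0.0000, 0.4082, 0.4082).
r_{13} = q_1·w_3 = 3.2660; r_{23} = q_2·w_3 = -0.8165.
u_3 = w_3 − 3.2660·q_1 + 0.8165·q_2 = (-0.6667, 0.6667, -1.3333, 0.0000).
‖u_3‖ = 1.6330, so q_3 = (-0.4082, 0.4082, -0.8165, 0.0000).
Qᵀb = (-2.8577, -2.8577, 2.4495).
Back-substitute: x_3 = 2.4495/1.6330 = 1.5000.
x_2 = (-2.8577 + 0.8165·1.5000)/1.2247 = -1.3333.
x_1 = (-2.8577 + 1.2247·(-1.3333) − 3.2660·1.5000)/4.8990 = -1.9167.

x = (-1.9167, -1.3333, 1.5000)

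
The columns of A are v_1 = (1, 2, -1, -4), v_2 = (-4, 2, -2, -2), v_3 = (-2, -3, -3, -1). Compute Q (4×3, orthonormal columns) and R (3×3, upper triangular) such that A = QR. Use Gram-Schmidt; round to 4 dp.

v_1 = (1, 2, -1, -4); ‖v_1‖ = 4.6904, so e_1 = (0.2132, 0.4264, -0.2132, -0.8528).
e_1·v_2 = 0.2132·(-4) + 0.4264·2 + (-0.2132)·(-2) + (-0.8528)·(-2) = 2.1320.
u_2 = v_2 − 2.1320·e_1 = (-4.4545, 1.0909, -1.5455, -0.1818).
‖u_2‖ = 4.8430, so e_2 = (-0.9198, 0.2253, -0.3191, -0.0375).
e_1·v_3 = 0.2132·(-2) + 0.4264·(-3) + (-0.2132)·(-3) + (-0.8528)·(-1) = -0.2132; e_2·v_3 = (-0.9198)·(-2) + 0.2253·(-3) + (-0.3191)·(-3) + (-0.0375)·(-1) = 2.1587.
u_3 = v_3 + 0.2132·e_1 − 2.1587·e_2 = (0.0310, -3.3953, -2.3566, -1.1008).
‖u_3‖ = 4.2772, so e_3 = (0.0072, -0.7938, -0.5510, -0.2574).

Q = [[0.2132, -0.9198, 0.0072], [0.4264, 0.2253, -0.7938], [-0.2132, -0.3191, -0.5510], [-0.8528, -0.0375, -0.2574]], R = [[4.6904, 2.1320, -0.2132], [0.0000, 4.8430, 2.1587], [0.0000, 0.0000, 4.2772]]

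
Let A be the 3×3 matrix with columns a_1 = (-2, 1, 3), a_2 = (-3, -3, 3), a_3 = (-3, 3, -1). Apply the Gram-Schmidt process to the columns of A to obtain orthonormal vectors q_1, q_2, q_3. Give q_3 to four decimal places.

q_1 = a_1/‖a_1‖ = (-2, 1, 3)/3.7417 = (-0.5345, 0.2673, 0.8018).
r_{12} = q_1·a_2 = 3.2071.
u_2 = a_2 − 3.2071·q_1 = (-1.2857, -3.8571, 0.4286).
‖u_2‖ = 4.0883, so q_2 = (-0.3145, -0.9435, 0.1048).
r_{13} = q_1·a_3 = 1.6036; r_{23} = q_2·a_3 = -1.9917.
u_3 = a_3 − 1.6036·q_1 + 1.9917·q_2 = (-2.7692, 0.6923, -2.0769).
‖u_3‖ = 3.5301, so q_3 = (-0.7845, 0.1961, -0.5883).

q_3 = (-0.7845, 0.1961, -0.5883)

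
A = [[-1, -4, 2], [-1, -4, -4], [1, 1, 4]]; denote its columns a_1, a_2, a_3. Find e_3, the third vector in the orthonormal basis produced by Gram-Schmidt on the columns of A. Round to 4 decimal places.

a_1 = (-1, -1, 1); ‖a_1‖ = 1.7321, so e_1 = (-0.5774, -0.5774, 0.5774).
e_1·a_2 = (-0.5774)·(-4) + (-0.5774)·(-4) + 0.5774·1 = 5.1962.
u_2 = a_2 − 5.1962·e_1 = (-1.0000, -1.0000, -2.0000).
‖u_2‖ = 2.4495, so e_2 = (-0.4082, -0.4082, -0.8165).
e_1·a_3 = (-0.5774)·2 + (-0.5774)·(-4) + 0.5774·4 = 3.4641; e_2·a_3 = (-0.4082)·2 + (-0.4082)·(-4) + (-0.8165)·4 = -2.4495.
u_3 = a_3 − 3.4641·e_1 + 2.4495·e_2 = (3.0000, -3.0000, 0.0000).
‖u_3‖ = 4.2426, so e_3 = (0.7071, -0.7071, 0.0000).

e_3 = (0.7071, -0.7071, 0.0000)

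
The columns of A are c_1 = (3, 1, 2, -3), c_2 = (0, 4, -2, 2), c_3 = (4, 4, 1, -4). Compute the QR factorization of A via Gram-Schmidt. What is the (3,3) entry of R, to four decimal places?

e_1 = c_1/‖c_1‖ = (3, 1, 2, -3)/4.7958 = (0.6255, 0.2085, 0.4170, -0.6255).
r_{12} = e_1·c_2 = -1.2511.
u_2 = c_2 + 1.2511·e_1 = (0.7826, 4.2609, -1.4783, 1.2174).
‖u_2‖ = 4.7365, so e_2 = (0.1652, 0.8996, -0.3121, 0.2570).
r_{13} = e_1·c_3 = 6.2554; r_{23} = e_2·c_3 = 2.9190.
u_3 = c_3 − 6.2554·e_1 − 2.9190·e_2 = (-0.3953, 0.0698, -0.6977, -0.8372).
r_{33} = ‖u_3‖ = 1.1614.

r_{33} = 1.1614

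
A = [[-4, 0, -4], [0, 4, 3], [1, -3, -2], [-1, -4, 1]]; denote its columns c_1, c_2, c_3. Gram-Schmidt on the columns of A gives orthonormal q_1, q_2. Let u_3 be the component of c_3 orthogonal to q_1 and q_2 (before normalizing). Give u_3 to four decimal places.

u_3 = (-1.1832, 1.7028, -1.7313, 3.0014)

q_1 = c_1/‖c_1‖ = (-4, 0, 1, -1)/4.2426 = (-0.9428, 0.0000, 0.2357, -0.2357).
r_{12} = q_1·c_2 = 0.2357.
u_2 = c_2 − 0.2357·q_1 = (0.2222, 4.0000, -3.0556, -3.9444).
‖u_2‖ = 6.3988, so q_2 = (0.0347, 0.6251, -0.4775, -0.6164).
r_{13} = q_1·c_3 = 3.0641; r_{23} = q_2·c_3 = 2.0750.
u_3 = c_3 − 3.0641·q_1 − 2.0750·q_2 = (-1.1832, 1.7028, -1.7313, 3.0014).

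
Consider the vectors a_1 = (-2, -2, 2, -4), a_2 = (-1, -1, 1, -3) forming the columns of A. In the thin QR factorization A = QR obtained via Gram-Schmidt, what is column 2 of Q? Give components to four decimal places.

a_1 = (-2, -2, 2, -4); ‖a_1‖ = 5.2915, so q_1 = (-0.3780, -0.3780, 0.3780, -0.7559).
q_1·a_2 = (-0.3780)·(-1) + (-0.3780)·(-1) + 0.3780·1 + (-0.7559)·(-3) = 3.4017.
u_2 = a_2 − 3.4017·q_1 = (0.2857, 0.2857, -0.2857, -0.4286).
‖u_2‖ = 0.6547, so q_2 = (0.4364, 0.4364, -0.4364, -0.6547).

q_2 = (0.4364, 0.4364, -0.4364, -0.6547)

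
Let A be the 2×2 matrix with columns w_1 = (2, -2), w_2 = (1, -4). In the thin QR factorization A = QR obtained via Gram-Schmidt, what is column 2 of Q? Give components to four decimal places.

w_1 = (2, -2); ‖w_1‖ = 2.8284, so q_1 = (0.7071, -0.7071).
q_1·w_2 = 0.7071·1 + (-0.7071)·(-4) = 3.5355.
u_2 = w_2 − 3.5355·q_1 = (-1.5000, -1.5000).
‖u_2‖ = 2.1213, so q_2 = (-0.7071, -0.7071).

q_2 = (-0.7071, -0.7071)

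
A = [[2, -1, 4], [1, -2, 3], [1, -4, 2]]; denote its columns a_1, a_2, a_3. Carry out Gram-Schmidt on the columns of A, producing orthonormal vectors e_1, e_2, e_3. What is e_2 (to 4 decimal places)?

e_2 = (0.5185, -0.2074, -0.8296)

a_1 = (2, 1, 1); ‖a_1‖ = 2.4495, so e_1 = (0.8165, 0.4082, 0.4082).
e_1·a_2 = 0.8165·(-1) + 0.4082·(-2) + 0.4082·(-4) = -3.2660.
u_2 = a_2 + 3.2660·e_1 = (1.6667, -0.6667, -2.6667).
‖u_2‖ = 3.2146, so e_2 = (0.5185, -0.2074, -0.8296).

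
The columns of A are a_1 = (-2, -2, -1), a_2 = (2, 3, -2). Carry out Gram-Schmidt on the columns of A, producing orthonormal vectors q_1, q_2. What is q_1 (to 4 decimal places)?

q_1 = (-0.6667, -0.6667, -0.3333)

a_1 = (-2, -2, -1); ‖a_1‖ = 3.0000, so q_1 = (-0.6667, -0.6667, -0.3333).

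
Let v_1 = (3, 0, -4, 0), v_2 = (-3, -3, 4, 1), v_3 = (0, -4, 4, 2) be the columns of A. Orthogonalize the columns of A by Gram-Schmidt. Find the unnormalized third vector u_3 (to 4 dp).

v_1 = (3, 0, -4, 0); ‖v_1‖ = 5.0000, so q_1 = (0.6000, 0.0000, -0.8000, 0.0000).
q_1·v_2 = 0.6000·(-3) + 0.0000·(-3) + (-0.8000)·4 + 0.0000·1 = -5.0000.
u_2 = v_2 + 5.0000·q_1 = (0.0000, -3.0000, 0.0000, 1.0000).
‖u_2‖ = 3.1623, so q_2 = (0.0000, -0.9487, 0.0000, 0.3162).
q_1·v_3 = 0.6000·0 + 0.0000·(-4) + (-0.8000)·4 + 0.0000·2 = -3.2000; q_2·v_3 = 0.0000·0 + (-0.9487)·(-4) + 0.0000·4 + 0.3162·2 = 4.4272.
u_3 = v_3 + 3.2000·q_1 − 4.4272·q_2 = (1.9200, 0.2000, 1.4400, 0.6000).

u_3 = (1.9200, 0.2000, 1.4400, 0.6000)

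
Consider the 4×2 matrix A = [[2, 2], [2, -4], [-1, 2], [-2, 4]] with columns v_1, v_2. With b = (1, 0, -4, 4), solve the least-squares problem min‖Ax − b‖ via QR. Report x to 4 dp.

v_1 = (2, 2, -1, -2); ‖v_1‖ = 3.6056, so q_1 = (0.5547, 0.5547, -0.2774, -0.5547).
q_1·v_2 = 0.5547·2 + 0.5547·(-4) + (-0.2774)·2 + (-0.5547)·4 = -3.8829.
u_2 = v_2 + 3.8829·q_1 = (4.1538, -1.8462, 0.9231, 1.8462).
‖u_2‖ = 4.9923, so q_2 = (0.8321, -0.3698, 0.1849, 0.3698).
Qᵀb = (-0.5547, 1.5717).
Back-substitute: x_2 = 1.5717/4.9923 = 0.3148.
x_1 = (-0.5547 + 3.8829·0.3148)/3.6056 = 0.1852.

x = (0.1852, 0.3148)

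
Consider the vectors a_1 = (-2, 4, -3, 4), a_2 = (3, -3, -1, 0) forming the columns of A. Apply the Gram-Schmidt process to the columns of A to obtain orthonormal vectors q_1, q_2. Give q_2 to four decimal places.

q_2 = (0.6236, -0.4454, -0.5345, 0.3563)

a_1 = (-2, 4, -3, 4); ‖a_1‖ = 6.7082, so q_1 = (-0.2981, 0.5963, -0.4472, 0.5963).
q_1·a_2 = (-0.2981)·3 + 0.5963·(-3) + (-0.4472)·(-1) + 0.5963·0 = -2.2361.
u_2 = a_2 + 2.2361·q_1 = (2.3333, -1.6667, -2.0000, 1.3333).
‖u_2‖ = 3.7417, so q_2 = (0.6236, -0.4454, -0.5345, 0.3563).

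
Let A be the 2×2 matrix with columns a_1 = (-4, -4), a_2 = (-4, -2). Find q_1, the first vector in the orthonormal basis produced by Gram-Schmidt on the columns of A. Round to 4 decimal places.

a_1 = (-4, -4); ‖a_1‖ = 5.6569, so q_1 = (-0.7071, -0.7071).

q_1 = (-0.7071, -0.7071)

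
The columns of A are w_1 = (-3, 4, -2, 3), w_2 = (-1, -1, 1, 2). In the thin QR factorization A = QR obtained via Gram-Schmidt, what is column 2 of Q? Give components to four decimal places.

e_2 = (-0.2935, -0.5060, 0.4452, 0.6780)

w_1 = (-3, 4, -2, 3); ‖w_1‖ = 6.1644, so e_1 = (-0.4867, 0.6489, -0.3244, 0.4867).
e_1·w_2 = (-0.4867)·(-1) + 0.6489·(-1) + (-0.3244)·1 + 0.4867·2 = 0.4867.
u_2 = w_2 − 0.4867·e_1 = (-0.7632, -1.3158, 1.1579, 1.7632).
‖u_2‖ = 2.6006, so e_2 = (-0.2935, -0.5060, 0.4452, 0.6780).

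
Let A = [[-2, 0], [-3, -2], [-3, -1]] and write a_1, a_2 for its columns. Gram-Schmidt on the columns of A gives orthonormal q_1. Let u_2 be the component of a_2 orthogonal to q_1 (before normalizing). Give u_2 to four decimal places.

a_1 = (-2, -3, -3); ‖a_1‖ = 4.6904, so q_1 = (-0.4264, -0.6396, -0.6396).
q_1·a_2 = (-0.4264)·0 + (-0.6396)·(-2) + (-0.6396)·(-1) = 1.9188.
u_2 = a_2 − 1.9188·q_1 = (0.8182, -0.7727, 0.2273).

u_2 = (0.8182, -0.7727, 0.2273)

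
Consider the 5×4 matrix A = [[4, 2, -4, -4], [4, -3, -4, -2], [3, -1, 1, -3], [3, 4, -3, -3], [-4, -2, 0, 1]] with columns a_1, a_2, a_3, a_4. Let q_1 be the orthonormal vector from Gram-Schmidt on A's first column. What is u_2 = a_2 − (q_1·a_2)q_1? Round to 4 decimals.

a_1 = (4, 4, 3, 3, -4); ‖a_1‖ = 8.1240, so q_1 = (0.4924, 0.4924, 0.3693, 0.3693, -0.4924).
q_1·a_2 = 0.4924·2 + 0.4924·(-3) + 0.3693·(-1) + 0.3693·4 + (-0.4924)·(-2) = 1.6002.
u_2 = a_2 − 1.6002·q_1 = (1.2121, -3.7879, -1.5909, 3.4091, -1.2121).

u_2 = (1.2121, -3.7879, -1.5909, 3.4091, -1.2121)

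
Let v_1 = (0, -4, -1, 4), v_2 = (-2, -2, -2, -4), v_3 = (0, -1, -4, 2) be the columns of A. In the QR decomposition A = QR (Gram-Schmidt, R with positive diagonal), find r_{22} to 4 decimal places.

v_1 = (0, -4, -1, 4); ‖v_1‖ = 5.7446, so q_1 = (0.0000, -0.6963, -0.1741, 0.6963).
q_1·v_2 = 0.0000·(-2) + (-0.6963)·(-2) + (-0.1741)·(-2) + 0.6963·(-4) = -1.0445.
u_2 = v_2 + 1.0445·q_1 = (-2.0000, -2.7273, -2.1818, -3.2727).
r_{22} = ‖u_2‖ = 5.1874.

r_{22} = 5.1874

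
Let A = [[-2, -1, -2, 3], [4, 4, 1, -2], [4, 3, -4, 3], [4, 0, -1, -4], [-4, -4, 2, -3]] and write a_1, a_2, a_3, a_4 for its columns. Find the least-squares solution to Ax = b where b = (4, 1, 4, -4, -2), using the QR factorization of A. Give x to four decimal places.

x = (-3.0657, 3.2802, -2.6594, -1.3979)

a_1 = (-2, 4, 4, 4, -4); ‖a_1‖ = 8.2462, so e_1 = (-0.2425, 0.4851, 0.4851, 0.4851, -0.4851).
e_1·a_2 = (-0.2425)·(-1) + 0.4851·4 + 0.4851·3 + 0.4851·0 + (-0.4851)·(-4) = 5.5783.
u_2 = a_2 − 5.5783·e_1 = (0.3529, 1.2941, 0.2941, -2.7059, -1.2941).
‖u_2‖ = 3.2988, so e_2 = (0.1070, 0.3923, 0.0892, -0.8203, -0.3923).
e_1·a_3 = (-0.2425)·(-2) + 0.4851·1 + 0.4851·(-4) + 0.4851·(-1) + (-0.4851)·2 = -2.4254; e_2·a_3 = 0.1070·(-2) + 0.3923·1 + 0.0892·(-4) + (-0.8203)·(-1) + (-0.3923)·2 = -0.1427.
u_3 = a_3 + 2.4254·e_1 + 0.1427·e_2 = (-2.5730, 2.2324, -2.8108, 0.0595, 0.7676).
‖u_3‖ = 4.4830, so e_3 = (-0.5739, 0.4980, -0.6270, 0.0133, 0.1712).
e_1·a_4 = (-0.2425)·3 + 0.4851·(-2) + 0.4851·3 + 0.4851·(-4) + (-0.4851)·(-3) = -0.7276; e_2·a_4 = 0.1070·3 + 0.3923·(-2) + 0.0892·3 + (-0.8203)·(-4) + (-0.3923)·(-3) = 4.2617; e_3·a_4 = (-0.5739)·3 + 0.4980·(-2) + (-0.6270)·3 + 0.0133·(-4) + 0.1712·(-3) = -5.1655.
u_4 = a_4 + 0.7276·e_1 − 4.2617·e_2 + 5.1655·e_3 = (-0.5971, -0.7466, -0.2657, -0.0828, -0.7967).
‖u_4‖ = 1.2752, so e_4 = (-0.4682, -0.5855, -0.2084, -0.0650, -0.6247).
Qᵀb = (0.4851, 5.2425, -4.7012, -1.7827).
Back-substitute: x_4 = -1.7827/1.2752 = -1.3979.
x_3 = (-4.7012 + 5.1655·(-1.3979))/4.4830 = -2.6594.
x_2 = (5.2425 + 0.1427·(-2.6594) − 4.2617·(-1.3979))/3.2988 = 3.2802.
x_1 = (0.4851 − 5.5783·3.2802 + 2.4254·(-2.6594) + 0.7276·(-1.3979))/8.2462 = -3.0657.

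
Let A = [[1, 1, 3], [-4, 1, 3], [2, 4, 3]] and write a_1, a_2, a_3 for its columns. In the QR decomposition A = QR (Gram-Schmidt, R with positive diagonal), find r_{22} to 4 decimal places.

r_{22} = 4.0999

e_1 = a_1/‖a_1‖ = (1, -4, 2)/4.5826 = (0.2182, -0.8729, 0.4364).
r_{12} = e_1·a_2 = 1.0911.
u_2 = a_2 − 1.0911·e_1 = (0.7619, 1.9524, 3.5238).
r_{22} = ‖u_2‖ = 4.0999.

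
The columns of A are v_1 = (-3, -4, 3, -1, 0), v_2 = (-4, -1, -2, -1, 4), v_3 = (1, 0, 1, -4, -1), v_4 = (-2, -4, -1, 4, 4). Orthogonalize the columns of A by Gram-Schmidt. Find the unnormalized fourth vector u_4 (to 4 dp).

u_4 = (2.0029, -1.8362, -0.4261, 0.0579, 1.3453)

v_1 = (-3, -4, 3, -1, 0); ‖v_1‖ = 5.9161, so q_1 = (-0.5071, -0.6761, 0.5071, -0.1690, 0.0000).
q_1·v_2 = (-0.5071)·(-4) + (-0.6761)·(-1) + 0.5071·(-2) + (-0.1690)·(-1) + 0.0000·4 = 1.8593.
u_2 = v_2 − 1.8593·q_1 = (-3.0571, 0.2571, -2.9429, -0.6857, 4.0000).
‖u_2‖ = 5.8773, so q_2 = (-0.5202, 0.0438, -0.5007, -0.1167, 0.6806).
q_1·v_3 = (-0.5071)·1 + (-0.6761)·0 + 0.5071·1 + (-0.1690)·(-4) + 0.0000·(-1) = 0.6761; q_2·v_3 = (-0.5202)·1 + 0.0438·0 + (-0.5007)·1 + (-0.1167)·(-4) + 0.6806·(-1) = -1.2348.
u_3 = v_3 − 0.6761·q_1 + 1.2348·q_2 = (0.7006, 0.5112, 0.0389, -4.0298, -0.1596).
‖u_3‖ = 4.1253, so q_3 = (0.1698, 0.1239, 0.0094, -0.9768, -0.0387).
q_1·v_4 = (-0.5071)·(-2) + (-0.6761)·(-4) + 0.5071·(-1) + (-0.1690)·4 + 0.0000·4 = 2.5355; q_2·v_4 = (-0.5202)·(-2) + 0.0438·(-4) + (-0.5007)·(-1) + (-0.1167)·4 + 0.6806·4 = 3.6217; q_3·v_4 = 0.1698·(-2) + 0.1239·(-4) + 0.0094·(-1) + (-0.9768)·4 + (-0.0387)·4 = -4.9069.
u_4 = v_4 − 2.5355·q_1 − 3.6217·q_2 + 4.9069·q_3 = (2.0029, -1.8362, -0.4261, 0.0579, 1.3453).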